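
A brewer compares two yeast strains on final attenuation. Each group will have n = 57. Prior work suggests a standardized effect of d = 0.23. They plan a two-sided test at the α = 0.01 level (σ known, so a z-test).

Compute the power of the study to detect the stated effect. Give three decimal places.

Noncentrality parameter: δ = d·√(n/2) = 0.23 × √(57/2) = 1.2279
Critical value for a two-sided test at α = 0.01: z_{α/2} = 2.576.
Power = Φ(δ − 2.576) + Φ(−δ − 2.576) = Φ(-1.348) + Φ(-3.804) = 0.0888 + 0.0001 = 0.0889.

Power ≈ 0.089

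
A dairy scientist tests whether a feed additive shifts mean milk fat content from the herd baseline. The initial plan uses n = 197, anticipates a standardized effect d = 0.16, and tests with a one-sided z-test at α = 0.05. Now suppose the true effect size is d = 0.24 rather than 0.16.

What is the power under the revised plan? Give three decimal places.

Power ≈ 0.958

With d = 0.24: δ = d·√n = 0.24 × √197 = 3.3686. Critical value z_{0.05} = 1.645.
Revised power = P(Z > 1.645 − δ) = Φ(1.724) = 0.9576.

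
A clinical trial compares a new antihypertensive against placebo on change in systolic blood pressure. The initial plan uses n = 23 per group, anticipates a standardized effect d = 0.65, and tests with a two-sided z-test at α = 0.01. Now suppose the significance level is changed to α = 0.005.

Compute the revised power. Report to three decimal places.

Power ≈ 0.273

δ = d·√(n/2) = 0.65 × √(23/2) = 2.2043 (unchanged). New critical value: z_{0.0025} = 2.807.
Revised power = Φ(δ − 2.807) + Φ(−δ − 2.807) = Φ(-0.603) + Φ(-5.011) = 0.2733 + 0.0000 = 0.2733.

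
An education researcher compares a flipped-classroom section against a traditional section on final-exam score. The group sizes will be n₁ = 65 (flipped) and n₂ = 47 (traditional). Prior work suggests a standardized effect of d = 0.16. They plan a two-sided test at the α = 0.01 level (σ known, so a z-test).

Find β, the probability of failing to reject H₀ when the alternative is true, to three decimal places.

Noncentrality parameter: δ = d / √(1/n₁ + 1/n₂) = 0.16 / √(1/65 + 1/47) = 0.8356
Critical value for a two-sided test at α = 0.01: z_{α/2} = 2.576.
Power = Φ(δ − 2.576) + Φ(−δ − 2.576) = Φ(-1.740) + Φ(-3.411) = 0.0409 + 0.0003 = 0.0412.
Type II error: β = 1 − power = 1 − 0.0412 = 0.9588.

β ≈ 0.959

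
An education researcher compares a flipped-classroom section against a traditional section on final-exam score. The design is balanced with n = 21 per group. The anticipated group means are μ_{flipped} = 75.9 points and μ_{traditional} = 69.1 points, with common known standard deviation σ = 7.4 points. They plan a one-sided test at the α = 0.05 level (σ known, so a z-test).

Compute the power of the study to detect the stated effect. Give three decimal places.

Power ≈ 0.909

Standardized effect: d = |μ_{flipped} − μ_{traditional}| / σ = |75.9 − 69.1| / 7.4 = 0.9189
Noncentrality parameter: δ = d·√(n/2) = 0.9189 × √(21/2) = 2.9776
Critical value for a one-sided test at α = 0.05: z_α = 1.645.
Power = P(Z > 1.645 − δ) = Φ(1.333) = 0.9087.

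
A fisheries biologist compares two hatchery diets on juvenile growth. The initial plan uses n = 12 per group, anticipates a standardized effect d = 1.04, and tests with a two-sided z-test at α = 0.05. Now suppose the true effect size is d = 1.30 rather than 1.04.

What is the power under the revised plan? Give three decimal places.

With d = 1.30: δ = d·√(n/2) = 1.30 × √(12/2) = 3.1843. Critical value z_{0.025} = 1.960.
Revised power = Φ(δ − 1.960) + Φ(−δ − 1.960) = Φ(1.224) + Φ(-5.144) = 0.8896 + 0.0000 = 0.8896.

Power ≈ 0.890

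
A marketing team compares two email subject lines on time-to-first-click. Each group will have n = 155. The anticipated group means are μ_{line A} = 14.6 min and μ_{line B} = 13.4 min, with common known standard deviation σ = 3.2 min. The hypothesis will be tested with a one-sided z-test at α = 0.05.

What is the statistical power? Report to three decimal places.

Power ≈ 0.951

Standardized effect: d = |μ_{line A} − μ_{line B}| / σ = |14.6 − 13.4| / 3.2 = 0.3750
Noncentrality parameter: δ = d·√(n/2) = 0.3750 × √(155/2) = 3.3013
One-sided α = 0.05 → critical value z_{0.05} = 1.645.
Power = P(Z > 1.645 − δ) = Φ(1.656) = 0.9512.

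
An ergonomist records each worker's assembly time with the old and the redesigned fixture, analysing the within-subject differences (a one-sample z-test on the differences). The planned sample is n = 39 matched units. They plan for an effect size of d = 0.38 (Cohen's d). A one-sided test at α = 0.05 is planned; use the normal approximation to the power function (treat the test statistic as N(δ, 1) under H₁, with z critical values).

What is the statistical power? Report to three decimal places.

Noncentrality parameter: δ = d·√n = 0.38 × √39 = 2.3731
One-sided α = 0.05 → critical value z_{0.05} = 1.645.
Power = P(Z > 1.645 − δ) = Φ(0.728) = 0.7668.

Power ≈ 0.767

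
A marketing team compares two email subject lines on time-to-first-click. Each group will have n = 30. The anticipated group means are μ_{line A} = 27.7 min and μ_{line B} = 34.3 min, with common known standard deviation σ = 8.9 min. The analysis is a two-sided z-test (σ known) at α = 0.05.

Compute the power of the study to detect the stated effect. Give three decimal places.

Standardized effect: d = |μ_{line A} − μ_{line B}| / σ = |27.7 − 34.3| / 8.9 = 0.7416
Noncentrality parameter: δ = d·√(n/2) = 0.7416 × √(30/2) = 2.8721
Critical value for a two-sided test at α = 0.05: z_{α/2} = 1.960.
Power = Φ(δ − 1.960) + Φ(−δ − 1.960) = Φ(0.912) + Φ(-4.832) = 0.8192 + 0.0000 = 0.8192.

Power ≈ 0.819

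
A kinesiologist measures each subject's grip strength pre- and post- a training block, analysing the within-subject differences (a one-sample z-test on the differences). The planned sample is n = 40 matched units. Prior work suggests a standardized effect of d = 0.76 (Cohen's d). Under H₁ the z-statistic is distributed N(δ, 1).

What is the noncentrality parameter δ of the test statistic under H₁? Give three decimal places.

δ ≈ 4.807

δ = d·√n = 0.76 × √40 = 4.8067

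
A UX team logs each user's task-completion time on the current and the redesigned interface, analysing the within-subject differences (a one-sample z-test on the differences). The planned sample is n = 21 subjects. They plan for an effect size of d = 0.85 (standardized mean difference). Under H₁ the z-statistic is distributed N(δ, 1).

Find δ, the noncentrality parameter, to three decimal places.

δ = d·√n = 0.85 × √21 = 3.8952

δ ≈ 3.895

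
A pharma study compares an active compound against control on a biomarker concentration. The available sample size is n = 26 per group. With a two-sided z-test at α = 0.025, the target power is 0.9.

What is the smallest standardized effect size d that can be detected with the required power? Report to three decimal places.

Need Φ(δ − 2.241) = 0.9, so δ = 2.241 + 1.282 = 3.523.
(Lower-tail contribution to power is negligible for δ > 0.)
δ = d·√(n/2) ⇒ d = δ/√(n/2) = 3.523/√(26/2) = 0.9771.

d ≈ 0.977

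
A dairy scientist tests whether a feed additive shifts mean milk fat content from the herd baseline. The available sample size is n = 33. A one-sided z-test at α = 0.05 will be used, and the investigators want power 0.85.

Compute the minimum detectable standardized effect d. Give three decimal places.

d ≈ 0.467

Required noncentrality: δ = z_{0.05} + z_{0.15} = 1.645 + 1.036 = 2.681.
δ = d·√n ⇒ d = δ/√n = 2.681/√33 = 0.4668.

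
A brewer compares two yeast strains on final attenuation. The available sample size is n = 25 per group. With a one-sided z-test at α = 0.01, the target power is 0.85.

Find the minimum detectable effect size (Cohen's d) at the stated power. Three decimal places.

Required noncentrality: δ = z_{0.01} + z_{0.15} = 2.326 + 1.036 = 3.363.
δ = d·√(n/2) ⇒ d = δ/√(n/2) = 3.363/√(25/2) = 0.9511.

d ≈ 0.951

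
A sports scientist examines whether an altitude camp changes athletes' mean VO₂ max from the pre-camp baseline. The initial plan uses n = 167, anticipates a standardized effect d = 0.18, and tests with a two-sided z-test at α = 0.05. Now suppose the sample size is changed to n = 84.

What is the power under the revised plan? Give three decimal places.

Power ≈ 0.378

With n = 84: δ = d·√n = 0.18 × √84 = 1.6497. Critical value z_{0.025} = 1.960.
Revised power = Φ(δ − 1.960) + Φ(−δ − 1.960) = Φ(-0.310) + Φ(-3.610) = 0.3782 + 0.0002 = 0.3783.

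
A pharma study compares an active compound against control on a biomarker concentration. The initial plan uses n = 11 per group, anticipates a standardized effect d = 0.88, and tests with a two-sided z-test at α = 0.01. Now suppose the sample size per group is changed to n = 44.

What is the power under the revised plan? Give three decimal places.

Power ≈ 0.940

With n = 44 per group: δ = d·√(n/2) = 0.88 × √(44/2) = 4.1276. Critical value z_{0.005} = 2.576.
Revised power = Φ(δ − 2.576) + Φ(−δ − 2.576) = Φ(1.552) + Φ(-6.703) = 0.9396 + 0.0000 = 0.9396.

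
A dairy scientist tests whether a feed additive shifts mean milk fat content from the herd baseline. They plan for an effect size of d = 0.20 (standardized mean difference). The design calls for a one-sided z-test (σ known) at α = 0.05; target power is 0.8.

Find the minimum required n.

n = 155

Set Φ(δ − 1.645) = 0.8; then δ − 1.645 = Φ⁻¹(0.8) = 0.842, giving δ = 2.486.
δ = d·√n ⇒ n = (δ/d)² = (2.486 / 0.20)² = 154.56.
Rounding up, n = 155.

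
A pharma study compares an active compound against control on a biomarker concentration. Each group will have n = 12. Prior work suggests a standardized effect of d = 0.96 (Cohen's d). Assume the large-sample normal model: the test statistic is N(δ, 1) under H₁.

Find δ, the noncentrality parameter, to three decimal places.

δ = d·√(n/2) = 0.96 × √(12/2) = 2.3515

δ ≈ 2.352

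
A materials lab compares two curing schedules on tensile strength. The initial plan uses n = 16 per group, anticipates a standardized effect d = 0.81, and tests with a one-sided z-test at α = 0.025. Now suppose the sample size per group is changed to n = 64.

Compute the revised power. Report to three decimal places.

With n = 64 per group: δ = d·√(n/2) = 0.81 × √(64/2) = 4.5821. Critical value z_{0.025} = 1.960.
Revised power = Φ(δ − 1.960) = Φ(2.622) = 0.9956.

Power ≈ 0.996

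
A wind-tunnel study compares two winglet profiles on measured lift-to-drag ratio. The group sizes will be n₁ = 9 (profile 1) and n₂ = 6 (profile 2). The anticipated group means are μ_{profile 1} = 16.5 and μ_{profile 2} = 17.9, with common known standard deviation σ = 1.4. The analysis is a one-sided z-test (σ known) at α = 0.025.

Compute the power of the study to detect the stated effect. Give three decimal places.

Standardized effect: d = |μ_{profile 1} − μ_{profile 2}| / σ = |16.5 − 17.9| / 1.4 = 1.0000
Noncentrality parameter: δ = d / √(1/n₁ + 1/n₂) = 1.0000 / √(1/9 + 1/6) = 1.8974
Critical value for a one-sided test at α = 0.025: z_α = 1.960.
Power = P(Z > 1.960 − δ) = Φ(-0.063) = 0.4750.

Power ≈ 0.475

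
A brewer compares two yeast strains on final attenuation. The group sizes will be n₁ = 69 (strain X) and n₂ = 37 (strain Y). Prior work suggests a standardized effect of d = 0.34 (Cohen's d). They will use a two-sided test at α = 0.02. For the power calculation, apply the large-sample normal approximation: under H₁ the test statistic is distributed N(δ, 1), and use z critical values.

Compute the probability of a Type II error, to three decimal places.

Noncentrality parameter: δ = d / √(1/n₁ + 1/n₂) = 0.34 / √(1/69 + 1/37) = 1.6686
Two-sided α = 0.02 → critical value z_{0.01} = 2.326.
Power = Φ(δ − 2.326) + Φ(−δ − 2.326) = Φ(-0.658) + Φ(-3.995) = 0.2553 + 0.0000 = 0.2554.
Type II error: β = 1 − power = 1 − 0.2554 = 0.7446.

β ≈ 0.745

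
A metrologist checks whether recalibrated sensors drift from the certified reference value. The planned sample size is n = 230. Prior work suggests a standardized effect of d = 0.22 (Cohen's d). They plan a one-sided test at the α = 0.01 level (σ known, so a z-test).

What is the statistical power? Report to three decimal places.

Noncentrality parameter: δ = d·√n = 0.22 × √230 = 3.3365
One-sided α = 0.01 → critical value z_{0.01} = 2.326.
Power = Φ(δ − 2.326) = Φ(1.010) = 0.8438.

Power ≈ 0.844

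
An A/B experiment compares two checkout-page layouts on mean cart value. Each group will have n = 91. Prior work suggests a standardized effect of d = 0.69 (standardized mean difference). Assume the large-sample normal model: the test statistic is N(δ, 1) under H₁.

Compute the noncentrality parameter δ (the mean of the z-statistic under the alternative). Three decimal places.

δ ≈ 4.654

The noncentrality parameter scales effect size by the design's sample-size factor: δ = d·√(n/2) = 0.69 × √(91/2) = 4.6543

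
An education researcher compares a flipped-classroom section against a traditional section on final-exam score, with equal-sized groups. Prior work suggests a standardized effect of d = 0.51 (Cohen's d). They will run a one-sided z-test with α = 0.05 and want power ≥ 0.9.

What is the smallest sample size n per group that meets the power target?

Set Φ(δ − 1.645) = 0.9; then δ − 1.645 = Φ⁻¹(0.9) = 1.282, giving δ = 2.926.
δ = d·√(n/2) ⇒ n = 2(δ/d)² = 2 × (2.926 / 0.51)² = 65.85.
Rounding up, n = 66 per group.

n = 66 per group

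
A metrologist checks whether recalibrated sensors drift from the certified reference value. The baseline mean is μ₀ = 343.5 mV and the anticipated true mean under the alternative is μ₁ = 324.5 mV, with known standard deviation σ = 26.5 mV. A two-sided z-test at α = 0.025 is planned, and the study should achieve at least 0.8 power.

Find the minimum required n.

Standardized effect: d = |μ₁ − μ₀| / σ = |324.5 − 343.5| / 26.5 = 0.7170
For power 0.8 need Φ(δ − z_{0.0125}) = 0.8, so δ = z_{0.0125} + z_{0.20} = 2.241 + 0.842 = 3.083.
(Ignoring the negligible lower-tail rejection probability gives the usual closed-form inversion.)
δ = d·√n ⇒ n = (δ/d)² = (3.083 / 0.7170)² = 18.49.
Round up to the next whole unit.

n = 19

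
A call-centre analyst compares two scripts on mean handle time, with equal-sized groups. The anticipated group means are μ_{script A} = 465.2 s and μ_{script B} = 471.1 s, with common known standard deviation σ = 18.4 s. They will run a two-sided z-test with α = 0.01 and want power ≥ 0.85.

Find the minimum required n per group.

n = 254 per group

Standardized effect: d = |μ_{script A} − μ_{script B}| / σ = |465.2 − 471.1| / 18.4 = 0.3207
For power 0.85 need Φ(δ − z_{0.005}) = 0.85, so δ = z_{0.005} + z_{0.15} = 2.576 + 1.036 = 3.612.
(Ignoring the negligible lower-tail rejection probability gives the usual closed-form inversion.)
δ = d·√(n/2) ⇒ n = 2(δ/d)² = 2 × (3.612 / 0.3207)² = 253.82.
Round up to the next whole unit.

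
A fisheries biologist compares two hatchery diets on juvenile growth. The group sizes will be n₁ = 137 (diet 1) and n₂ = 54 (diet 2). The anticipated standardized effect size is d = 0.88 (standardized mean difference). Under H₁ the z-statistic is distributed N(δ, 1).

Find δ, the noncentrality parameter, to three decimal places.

δ ≈ 5.477

δ = d / √(1/n₁ + 1/n₂) = 0.88 / √(1/137 + 1/54) = 5.4768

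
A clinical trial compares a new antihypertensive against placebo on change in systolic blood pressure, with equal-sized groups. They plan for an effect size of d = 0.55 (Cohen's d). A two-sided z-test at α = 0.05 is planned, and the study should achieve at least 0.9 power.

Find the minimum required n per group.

For power 0.9 need Φ(δ − z_{0.025}) = 0.9, so δ = z_{0.025} + z_{0.10} = 1.960 + 1.282 = 3.242.
(The Φ(−δ − z_{α/2}) term is vanishingly small for δ > 0 and is dropped in the standard sample-size formula.)
δ = d·√(n/2) ⇒ n = 2(δ/d)² = 2 × (3.242 / 0.55)² = 69.47.
Round up to the next whole unit.

n = 70 per group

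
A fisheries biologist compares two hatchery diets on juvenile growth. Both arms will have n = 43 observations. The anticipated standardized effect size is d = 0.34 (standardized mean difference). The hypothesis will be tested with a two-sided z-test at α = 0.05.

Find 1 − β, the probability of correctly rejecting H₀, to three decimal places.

Power ≈ 0.351

Noncentrality parameter: δ = d·√(n/2) = 0.34 × √(43/2) = 1.5765
Two-sided α = 0.05 → critical value z_{0.025} = 1.960.
Power = Φ(δ − 1.960) + Φ(−δ − 1.960) = Φ(-0.383) + Φ(-3.536) = 0.3507 + 0.0002 = 0.3509.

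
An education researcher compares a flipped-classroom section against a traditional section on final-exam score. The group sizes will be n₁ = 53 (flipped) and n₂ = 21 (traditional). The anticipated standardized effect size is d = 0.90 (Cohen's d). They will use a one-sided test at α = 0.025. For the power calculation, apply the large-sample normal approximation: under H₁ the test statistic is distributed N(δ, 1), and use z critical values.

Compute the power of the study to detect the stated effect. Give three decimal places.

Power ≈ 0.937

Noncentrality parameter: λ = d / √(1/n₁ + 1/n₂) = 0.90 / √(1/53 + 1/21) = 3.4904
One-sided α = 0.025 → critical value z_{0.025} = 1.960.
Power = Φ(λ − 1.960) = Φ(1.530) = 0.9370.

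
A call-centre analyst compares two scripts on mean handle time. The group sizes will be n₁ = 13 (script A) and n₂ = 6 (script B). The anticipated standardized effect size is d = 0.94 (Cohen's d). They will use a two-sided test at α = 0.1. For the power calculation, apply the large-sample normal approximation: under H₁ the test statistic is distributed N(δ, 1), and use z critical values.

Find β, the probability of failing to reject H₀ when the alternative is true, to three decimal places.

β ≈ 0.397

Noncentrality parameter: δ = d / √(1/n₁ + 1/n₂) = 0.94 / √(1/13 + 1/6) = 1.9046
Critical value for a two-sided test at α = 0.1: z_{α/2} = 1.645.
Power = Φ(δ − 1.645) + Φ(−δ − 1.645) = Φ(0.260) + Φ(-3.549) = 0.6025 + 0.0002 = 0.6027.
Type II error: β = 1 − power = 1 − 0.6027 = 0.3973.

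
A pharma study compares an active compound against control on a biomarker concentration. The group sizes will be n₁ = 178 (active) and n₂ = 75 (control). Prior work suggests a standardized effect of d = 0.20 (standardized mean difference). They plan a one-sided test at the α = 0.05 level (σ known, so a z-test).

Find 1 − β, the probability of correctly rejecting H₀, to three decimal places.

Power ≈ 0.424

Noncentrality parameter: δ = d / √(1/n₁ + 1/n₂) = 0.20 / √(1/178 + 1/75) = 1.4528
One-sided α = 0.05 → critical value z_{0.05} = 1.645.
Power = P(Z > 1.645 − δ) = Φ(-0.192) = 0.4239.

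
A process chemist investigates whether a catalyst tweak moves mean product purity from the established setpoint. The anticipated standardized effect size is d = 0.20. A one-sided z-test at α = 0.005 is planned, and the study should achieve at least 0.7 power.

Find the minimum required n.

n = 241

Set Φ(δ − 2.576) = 0.7; then δ − 2.576 = Φ⁻¹(0.7) = 0.524, giving δ = 3.100.
δ = d·√n ⇒ n = (δ/d)² = (3.100 / 0.20)² = 240.29.
Rounding up, n = 241.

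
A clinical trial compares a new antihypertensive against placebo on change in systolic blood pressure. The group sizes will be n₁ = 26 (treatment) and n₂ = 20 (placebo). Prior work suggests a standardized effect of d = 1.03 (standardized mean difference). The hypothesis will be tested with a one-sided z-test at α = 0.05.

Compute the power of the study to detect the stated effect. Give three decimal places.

Noncentrality parameter: δ = d / √(1/n₁ + 1/n₂) = 1.03 / √(1/26 + 1/20) = 3.4631
Critical value for a one-sided test at α = 0.05: z_α = 1.645.
Power = Φ(δ − 1.645) = Φ(1.818) = 0.9655.

Power ≈ 0.965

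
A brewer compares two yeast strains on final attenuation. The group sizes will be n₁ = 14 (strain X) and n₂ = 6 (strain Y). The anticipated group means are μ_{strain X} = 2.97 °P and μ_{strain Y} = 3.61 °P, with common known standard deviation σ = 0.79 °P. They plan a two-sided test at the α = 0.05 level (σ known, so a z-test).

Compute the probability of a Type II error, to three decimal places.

Standardized effect: d = |μ_{strain X} − μ_{strain Y}| / σ = |2.97 − 3.61| / 0.79 = 0.8101
Noncentrality parameter: δ = d / √(1/n₁ + 1/n₂) = 0.8101 / √(1/14 + 1/6) = 1.6603
Critical value for a two-sided test at α = 0.05: z_{α/2} = 1.960.
Power = Φ(δ − 1.960) + Φ(−δ − 1.960) = Φ(-0.300) + Φ(-3.620) = 0.3822 + 0.0001 = 0.3824.
Type II error: β = 1 − power = 1 − 0.3824 = 0.6176.

β ≈ 0.618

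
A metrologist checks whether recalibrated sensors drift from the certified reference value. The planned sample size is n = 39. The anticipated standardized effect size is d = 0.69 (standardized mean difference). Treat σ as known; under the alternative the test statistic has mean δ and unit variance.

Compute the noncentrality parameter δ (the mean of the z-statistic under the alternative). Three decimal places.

δ ≈ 4.309

δ = d·√n = 0.69 × √39 = 4.3090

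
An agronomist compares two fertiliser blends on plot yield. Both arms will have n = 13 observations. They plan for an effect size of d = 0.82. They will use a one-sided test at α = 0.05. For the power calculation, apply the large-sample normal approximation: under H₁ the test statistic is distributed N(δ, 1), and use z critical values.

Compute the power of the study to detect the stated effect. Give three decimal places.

Power ≈ 0.672

Noncentrality parameter: δ = d·√(n/2) = 0.82 × √(13/2) = 2.0906
Critical value for a one-sided test at α = 0.05: z_α = 1.645.
Power = P(Z > 1.645 − δ) = Φ(0.446) = 0.6721.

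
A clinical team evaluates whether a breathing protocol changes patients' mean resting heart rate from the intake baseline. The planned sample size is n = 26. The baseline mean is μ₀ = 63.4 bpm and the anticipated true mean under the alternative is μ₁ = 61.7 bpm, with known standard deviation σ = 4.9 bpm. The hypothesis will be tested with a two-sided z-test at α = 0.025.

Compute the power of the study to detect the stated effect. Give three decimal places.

Standardized effect: d = |μ₁ − μ₀| / σ = |61.7 − 63.4| / 4.9 = 0.3469
Noncentrality parameter: δ = d·√n = 0.3469 × √26 = 1.7690
Two-sided α = 0.025 → critical value z_{0.0125} = 2.241.
Power = Φ(δ − 2.241) + Φ(−δ − 2.241) = Φ(-0.472) + Φ(-4.010) = 0.3183 + 0.0000 = 0.3184.

Power ≈ 0.318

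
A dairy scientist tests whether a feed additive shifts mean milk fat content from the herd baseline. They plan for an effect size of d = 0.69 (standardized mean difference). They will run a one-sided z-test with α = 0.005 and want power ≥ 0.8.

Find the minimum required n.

Set Φ(δ − 2.576) = 0.8; then δ − 2.576 = Φ⁻¹(0.8) = 0.842, giving δ = 3.417.
δ = d·√n ⇒ n = (δ/d)² = (3.417 / 0.69)² = 24.53.
Round up to the next whole unit.

n = 25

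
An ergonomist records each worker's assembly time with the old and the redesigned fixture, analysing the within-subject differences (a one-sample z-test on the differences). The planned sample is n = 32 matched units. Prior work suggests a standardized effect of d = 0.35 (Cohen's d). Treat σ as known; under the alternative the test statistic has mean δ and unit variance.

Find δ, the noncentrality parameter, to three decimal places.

δ ≈ 1.980

δ = d·√n = 0.35 × √32 = 1.9799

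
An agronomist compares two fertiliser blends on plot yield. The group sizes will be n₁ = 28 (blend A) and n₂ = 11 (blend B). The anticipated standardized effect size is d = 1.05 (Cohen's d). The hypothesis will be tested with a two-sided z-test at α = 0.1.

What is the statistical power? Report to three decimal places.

Power ≈ 0.904

Noncentrality parameter: δ = d / √(1/n₁ + 1/n₂) = 1.05 / √(1/28 + 1/11) = 2.9507
Two-sided α = 0.1 → critical value z_{0.05} = 1.645.
Power = Φ(δ − 1.645) + Φ(−δ − 1.645) = Φ(1.306) + Φ(-4.596) = 0.9042 + 0.0000 = 0.9042.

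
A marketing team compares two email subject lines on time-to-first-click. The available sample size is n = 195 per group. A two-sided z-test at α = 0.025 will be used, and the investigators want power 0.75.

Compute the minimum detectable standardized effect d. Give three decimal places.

d ≈ 0.295

Required noncentrality: δ = z_{0.0125} + z_{0.25} = 2.241 + 0.674 = 2.916.
(Lower-tail contribution to power is negligible for δ > 0.)
δ = d·√(n/2) ⇒ d = δ/√(n/2) = 2.916/√(195/2) = 0.2953.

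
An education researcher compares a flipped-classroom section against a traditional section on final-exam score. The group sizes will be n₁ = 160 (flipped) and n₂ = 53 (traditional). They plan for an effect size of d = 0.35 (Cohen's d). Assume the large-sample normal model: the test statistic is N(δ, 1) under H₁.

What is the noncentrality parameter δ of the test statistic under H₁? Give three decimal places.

δ ≈ 2.208

The noncentrality parameter scales effect size by the design's sample-size factor: δ = d / √(1/n₁ + 1/n₂) = 0.35 / √(1/160 + 1/53) = 2.2084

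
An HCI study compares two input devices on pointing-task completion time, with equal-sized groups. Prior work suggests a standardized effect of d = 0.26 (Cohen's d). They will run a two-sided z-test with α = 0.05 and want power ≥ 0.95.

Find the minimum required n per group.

n = 385 per group

Set Φ(δ − 1.960) = 0.95; then δ − 1.960 = Φ⁻¹(0.95) = 1.645, giving δ = 3.605.
(For δ > 0 the lower-tail rejection region contributes negligibly to power, so the one-term inversion is standard.)
δ = d·√(n/2) ⇒ n = 2(δ/d)² = 2 × (3.605 / 0.26)² = 384.46.
Round up to the next whole unit.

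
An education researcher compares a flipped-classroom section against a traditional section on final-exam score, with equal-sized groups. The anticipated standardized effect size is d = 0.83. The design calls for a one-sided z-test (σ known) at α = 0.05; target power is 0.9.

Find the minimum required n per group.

n = 25 per group

For power 0.9 need Φ(δ − z_{0.05}) = 0.9, so δ = z_{0.05} + z_{0.10} = 1.645 + 1.282 = 2.926.
δ = d·√(n/2) ⇒ n = 2(δ/d)² = 2 × (2.926 / 0.83)² = 24.86.
Round up to the next whole unit.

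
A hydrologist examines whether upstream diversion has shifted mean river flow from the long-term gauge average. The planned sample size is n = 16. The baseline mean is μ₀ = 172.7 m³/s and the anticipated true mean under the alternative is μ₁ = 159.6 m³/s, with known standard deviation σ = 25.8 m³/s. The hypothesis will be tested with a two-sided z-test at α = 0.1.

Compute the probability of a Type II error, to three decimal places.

Standardized effect: d = |μ₁ − μ₀| / σ = |159.6 − 172.7| / 25.8 = 0.5078
Noncentrality parameter: δ = d·√n = 0.5078 × √16 = 2.0310
Two-sided α = 0.1 → critical value z_{0.05} = 1.645.
Power = Φ(δ − 1.645) + Φ(−δ − 1.645) = Φ(0.386) + Φ(-3.676) = 0.6503 + 0.0001 = 0.6504.
Type II error: β = 1 − power = 1 − 0.6504 = 0.3496.

β ≈ 0.350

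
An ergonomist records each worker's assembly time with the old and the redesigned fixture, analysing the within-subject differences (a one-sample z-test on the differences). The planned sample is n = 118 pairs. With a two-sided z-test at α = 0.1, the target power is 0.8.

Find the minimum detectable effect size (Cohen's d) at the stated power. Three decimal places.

Need Φ(δ − 1.645) = 0.8, so δ = 1.645 + 0.842 = 2.486.
(Lower-tail contribution to power is negligible for δ > 0.)
δ = d·√n ⇒ d = δ/√n = 2.486/√118 = 0.2289.

d ≈ 0.229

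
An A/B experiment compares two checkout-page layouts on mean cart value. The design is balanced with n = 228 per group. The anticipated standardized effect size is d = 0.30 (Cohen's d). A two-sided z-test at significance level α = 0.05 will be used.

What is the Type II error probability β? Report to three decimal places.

β ≈ 0.107

Noncentrality parameter: δ = d·√(n/2) = 0.30 × √(228/2) = 3.2031
Critical value for a two-sided test at α = 0.05: z_{α/2} = 1.960.
Power = Φ(δ − 1.960) + Φ(−δ − 1.960) = Φ(1.243) + Φ(-5.163) = 0.8931 + 0.0000 = 0.8931.
Type II error: β = 1 − power = 1 − 0.8931 = 0.1069.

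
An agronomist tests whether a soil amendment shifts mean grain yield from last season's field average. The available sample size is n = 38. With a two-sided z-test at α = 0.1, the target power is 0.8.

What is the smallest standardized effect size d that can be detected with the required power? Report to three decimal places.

d ≈ 0.403

Need Φ(δ − 1.645) = 0.8, so δ = 1.645 + 0.842 = 2.486.
(The second rejection-region term Φ(−δ − z_{α/2}) is negligible and dropped.)
δ = d·√n ⇒ d = δ/√n = 2.486/√38 = 0.4034.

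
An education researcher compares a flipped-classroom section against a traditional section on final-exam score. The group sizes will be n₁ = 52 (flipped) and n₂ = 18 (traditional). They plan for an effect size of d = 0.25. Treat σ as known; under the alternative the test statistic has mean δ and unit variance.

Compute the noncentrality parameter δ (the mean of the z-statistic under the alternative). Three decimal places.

The noncentrality parameter scales effect size by the design's sample-size factor: δ = d / √(1/n₁ + 1/n₂) = 0.25 / √(1/52 + 1/18) = 0.9142

δ ≈ 0.914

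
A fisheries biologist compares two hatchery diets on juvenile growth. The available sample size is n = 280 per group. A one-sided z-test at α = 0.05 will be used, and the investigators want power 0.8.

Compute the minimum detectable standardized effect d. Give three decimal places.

Required noncentrality: δ = z_{0.05} + z_{0.20} = 1.645 + 0.842 = 2.486.
δ = d·√(n/2) ⇒ d = δ/√(n/2) = 2.486/√(280/2) = 0.2101.

d ≈ 0.210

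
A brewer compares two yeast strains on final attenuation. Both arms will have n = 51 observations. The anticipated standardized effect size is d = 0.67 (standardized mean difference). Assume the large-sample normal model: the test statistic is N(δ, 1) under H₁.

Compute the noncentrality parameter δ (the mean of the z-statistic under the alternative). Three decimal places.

δ ≈ 3.383

δ = d·√(n/2) = 0.67 × √(51/2) = 3.3833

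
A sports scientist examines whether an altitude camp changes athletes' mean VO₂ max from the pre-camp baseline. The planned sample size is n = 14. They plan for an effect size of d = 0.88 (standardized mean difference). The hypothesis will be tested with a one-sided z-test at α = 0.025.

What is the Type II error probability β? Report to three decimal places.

β ≈ 0.091

Noncentrality parameter: δ = d·√n = 0.88 × √14 = 3.2927
One-sided α = 0.025 → critical value z_{0.025} = 1.960.
Power = Φ(δ − 1.960) = Φ(1.333) = 0.9087.
Type II error: β = 1 − power = 1 − 0.9087 = 0.0913.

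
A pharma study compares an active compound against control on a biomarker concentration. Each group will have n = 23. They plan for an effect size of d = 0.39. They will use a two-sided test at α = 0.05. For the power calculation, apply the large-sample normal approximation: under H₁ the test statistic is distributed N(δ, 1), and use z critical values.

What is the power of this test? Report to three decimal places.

Power ≈ 0.262

Noncentrality parameter: δ = d·√(n/2) = 0.39 × √(23/2) = 1.3226
Two-sided α = 0.05 → critical value z_{0.025} = 1.960.
Power = Φ(δ − 1.960) + Φ(−δ − 1.960) = Φ(-0.637) + Φ(-3.283) = 0.2619 + 0.0005 = 0.2624.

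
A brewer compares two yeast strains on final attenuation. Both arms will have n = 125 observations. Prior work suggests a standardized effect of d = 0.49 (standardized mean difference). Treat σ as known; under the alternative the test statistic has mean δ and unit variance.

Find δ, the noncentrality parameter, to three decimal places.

δ ≈ 3.874

The noncentrality parameter scales effect size by the design's sample-size factor: δ = d·√(n/2) = 0.49 × √(125/2) = 3.8738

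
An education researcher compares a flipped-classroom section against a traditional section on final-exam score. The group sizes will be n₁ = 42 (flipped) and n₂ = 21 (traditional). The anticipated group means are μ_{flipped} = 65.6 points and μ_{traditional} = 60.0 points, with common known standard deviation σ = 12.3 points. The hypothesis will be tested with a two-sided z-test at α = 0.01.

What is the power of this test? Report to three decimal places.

Standardized effect: d = |μ_{flipped} − μ_{traditional}| / σ = |65.6 − 60.0| / 12.3 = 0.4553
Noncentrality parameter: δ = d / √(1/n₁ + 1/n₂) = 0.4553 / √(1/42 + 1/21) = 1.7035
Two-sided α = 0.01 → critical value z_{0.005} = 2.576.
Power = Φ(δ − 2.576) + Φ(−δ − 2.576) = Φ(-0.872) + Φ(-4.279) = 0.1915 + 0.0000 = 0.1915.

Power ≈ 0.192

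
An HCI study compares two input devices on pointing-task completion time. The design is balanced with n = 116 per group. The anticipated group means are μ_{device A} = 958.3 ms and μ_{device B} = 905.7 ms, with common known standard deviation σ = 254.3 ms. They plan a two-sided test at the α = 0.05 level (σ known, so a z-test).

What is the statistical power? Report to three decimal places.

Standardized effect: d = |μ_{device A} − μ_{device B}| / σ = |958.3 − 905.7| / 254.3 = 0.2068
Noncentrality parameter: δ = d·√(n/2) = 0.2068 × √(116/2) = 1.5753
Two-sided α = 0.05 → critical value z_{0.025} = 1.960.
Power = Φ(δ − 1.960) + Φ(−δ − 1.960) = Φ(-0.385) + Φ(-3.535) = 0.3502 + 0.0002 = 0.3504.

Power ≈ 0.350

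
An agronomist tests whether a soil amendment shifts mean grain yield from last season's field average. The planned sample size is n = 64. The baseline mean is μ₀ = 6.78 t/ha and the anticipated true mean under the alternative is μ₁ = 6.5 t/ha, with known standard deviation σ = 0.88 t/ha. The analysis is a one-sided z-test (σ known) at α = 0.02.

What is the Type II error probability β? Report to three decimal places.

β ≈ 0.311

Standardized effect: d = |μ₁ − μ₀| / σ = |6.5 − 6.78| / 0.88 = 0.3182
Noncentrality parameter: δ = d·√n = 0.3182 × √64 = 2.5455
One-sided α = 0.02 → critical value z_{0.02} = 2.054.
Power = Φ(δ − 2.054) = Φ(0.492) = 0.6885.
Type II error: β = 1 − power = 1 − 0.6885 = 0.3115.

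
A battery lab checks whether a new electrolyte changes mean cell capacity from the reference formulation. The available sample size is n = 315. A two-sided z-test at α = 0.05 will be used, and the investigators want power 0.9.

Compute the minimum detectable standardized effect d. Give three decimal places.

Required noncentrality: δ = z_{0.025} + z_{0.10} = 1.960 + 1.282 = 3.242.
(The second rejection-region term Φ(−δ − z_{α/2}) is negligible and dropped.)
δ = d·√n ⇒ d = δ/√n = 3.242/√315 = 0.1826.

d ≈ 0.183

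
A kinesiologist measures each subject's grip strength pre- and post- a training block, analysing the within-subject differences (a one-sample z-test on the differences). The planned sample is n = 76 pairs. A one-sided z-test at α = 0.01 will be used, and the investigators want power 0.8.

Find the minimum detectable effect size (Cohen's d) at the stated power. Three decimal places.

Required noncentrality: δ = z_{0.01} + z_{0.20} = 2.326 + 0.842 = 3.168.
δ = d·√n ⇒ d = δ/√n = 3.168/√76 = 0.3634.

d ≈ 0.363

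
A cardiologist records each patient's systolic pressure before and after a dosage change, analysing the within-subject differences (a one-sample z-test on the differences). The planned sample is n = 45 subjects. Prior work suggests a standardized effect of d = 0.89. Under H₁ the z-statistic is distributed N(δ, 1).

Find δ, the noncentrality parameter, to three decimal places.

The noncentrality parameter scales effect size by the design's sample-size factor: δ = d·√n = 0.89 × √45 = 5.9703

δ ≈ 5.970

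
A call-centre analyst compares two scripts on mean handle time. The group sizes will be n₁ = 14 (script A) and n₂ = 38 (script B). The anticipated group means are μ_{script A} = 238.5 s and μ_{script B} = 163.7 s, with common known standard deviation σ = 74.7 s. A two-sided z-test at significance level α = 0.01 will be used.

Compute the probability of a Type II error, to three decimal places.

Standardized effect: d = |μ_{script A} − μ_{script B}| / σ = |238.5 − 163.7| / 74.7 = 1.0013
Noncentrality parameter: δ = d / √(1/n₁ + 1/n₂) = 1.0013 / √(1/14 + 1/38) = 3.2028
Critical value for a two-sided test at α = 0.01: z_{α/2} = 2.576.
Power = Φ(δ − 2.576) + Φ(−δ − 2.576) = Φ(0.627) + Φ(-5.779) = 0.7347 + 0.0000 = 0.7347.
Type II error: β = 1 − power = 1 − 0.7347 = 0.2653.

β ≈ 0.265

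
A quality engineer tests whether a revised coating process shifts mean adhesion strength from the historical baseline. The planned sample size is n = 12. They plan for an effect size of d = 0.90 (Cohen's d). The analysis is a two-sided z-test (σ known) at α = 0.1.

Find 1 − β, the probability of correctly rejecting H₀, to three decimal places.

Noncentrality parameter: δ = d·√n = 0.90 × √12 = 3.1177
Two-sided α = 0.1 → critical value z_{0.05} = 1.645.
Power = Φ(δ − 1.645) + Φ(−δ − 1.645) = Φ(1.473) + Φ(-4.763) = 0.9296 + 0.0000 = 0.9296.

Power ≈ 0.930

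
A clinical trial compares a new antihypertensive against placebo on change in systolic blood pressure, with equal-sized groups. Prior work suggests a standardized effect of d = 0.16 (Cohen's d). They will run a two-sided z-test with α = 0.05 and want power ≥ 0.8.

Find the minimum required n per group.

Set Φ(δ − 1.960) = 0.8; then δ − 1.960 = Φ⁻¹(0.8) = 0.842, giving δ = 2.802.
(Ignoring the negligible lower-tail rejection probability gives the usual closed-form inversion.)
δ = d·√(n/2) ⇒ n = 2(δ/d)² = 2 × (2.802 / 0.16)² = 613.19.
Rounding up, n = 614 per group.

n = 614 per group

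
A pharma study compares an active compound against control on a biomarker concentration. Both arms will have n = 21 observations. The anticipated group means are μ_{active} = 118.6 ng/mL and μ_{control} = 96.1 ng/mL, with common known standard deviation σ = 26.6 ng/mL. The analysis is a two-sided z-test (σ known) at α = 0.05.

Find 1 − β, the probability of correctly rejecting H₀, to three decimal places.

Power ≈ 0.783

Standardized effect: d = |μ_{active} − μ_{control}| / σ = |118.6 − 96.1| / 26.6 = 0.8459
Noncentrality parameter: δ = d·√(n/2) = 0.8459 × √(21/2) = 2.7409
Two-sided α = 0.05 → critical value z_{0.025} = 1.960.
Power = Φ(δ − 1.960) + Φ(−δ − 1.960) = Φ(0.781) + Φ(-4.701) = 0.7826 + 0.0000 = 0.7826.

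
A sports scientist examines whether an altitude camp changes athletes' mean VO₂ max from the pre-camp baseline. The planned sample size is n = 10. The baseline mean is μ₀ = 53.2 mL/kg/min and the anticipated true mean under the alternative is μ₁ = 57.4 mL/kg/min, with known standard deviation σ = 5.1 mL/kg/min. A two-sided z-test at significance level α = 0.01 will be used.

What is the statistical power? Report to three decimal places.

Standardized effect: d = |μ₁ − μ₀| / σ = |57.4 − 53.2| / 5.1 = 0.8235
Noncentrality parameter: δ = d·√n = 0.8235 × √10 = 2.6042
Critical value for a two-sided test at α = 0.01: z_{α/2} = 2.576.
Power = Φ(δ − 2.576) + Φ(−δ − 2.576) = Φ(0.028) + Φ(-5.180) = 0.5113 + 0.0000 = 0.5113.

Power ≈ 0.511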